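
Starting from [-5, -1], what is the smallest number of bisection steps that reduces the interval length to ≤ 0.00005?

17

Width after n steps is 4/2^n. Need 2^n ≥ 4/0.00005 = 80000.
2^16 = 65536 < 80000 ≤ 2^17 = 131072, so n = 17.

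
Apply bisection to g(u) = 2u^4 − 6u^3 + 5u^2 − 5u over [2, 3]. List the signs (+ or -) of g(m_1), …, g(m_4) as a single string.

+--+

m = 2.5, g(m) = 3.125 (+); new bracket [2, 2.5]
m = 2.25, g(m) = -3.023438 (−); new bracket [2.25, 2.5]
m = 2.375, g(m) = -0.41748 (−); new bracket [2.375, 2.5]
m = 2.4375, g(m) = 1.2271 (+); new bracket [2.375, 2.4375]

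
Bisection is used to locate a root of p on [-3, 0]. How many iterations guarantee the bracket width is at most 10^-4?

15

Width after n steps is 3/2^n. Need 2^n ≥ 3/10^-4 = 30000.
2^14 = 16384 < 30000 ≤ 2^15 = 32768, so n = 15.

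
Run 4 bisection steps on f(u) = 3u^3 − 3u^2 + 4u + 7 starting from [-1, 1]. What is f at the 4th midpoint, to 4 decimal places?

m = 0, f(m) = 7 (+); new bracket [-1, 0]
m = -0.5, f(m) = 3.875 (+); new bracket [-1, -0.5]
m = -0.75, f(m) = 1.046875 (+); new bracket [-1, -0.75]
m = -0.875, f(m) = -0.8066 (−); new bracket [-0.875, -0.75]

-0.8066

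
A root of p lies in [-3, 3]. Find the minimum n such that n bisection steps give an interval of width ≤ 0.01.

10

Width after n steps is 6/2^n. Need 2^n ≥ 6/0.01 = 600.
2^9 = 512 < 600 ≤ 2^10 = 1024, so n = 10.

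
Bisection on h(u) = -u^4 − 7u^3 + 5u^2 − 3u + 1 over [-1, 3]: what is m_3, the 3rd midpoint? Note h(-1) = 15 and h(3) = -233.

h(1) = -5 < 0, so the root lies in [-1, 1]
h(0) = 1 > 0, so the root lies in [0, 1]
h(0.5) = -0.1875 < 0, so the root lies in [0, 0.5]

0.5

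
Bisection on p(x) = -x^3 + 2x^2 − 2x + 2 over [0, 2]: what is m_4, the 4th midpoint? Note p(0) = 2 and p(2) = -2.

1.625

p(1) = 1 > 0, so the root lies in [1, 2]
p(1.5) = 0.125 > 0, so the root lies in [1.5, 2]
p(1.75) = -0.734375 < 0, so the root lies in [1.5, 1.75]
p(1.625) = -0.2598 < 0, so the root lies in [1.5, 1.625]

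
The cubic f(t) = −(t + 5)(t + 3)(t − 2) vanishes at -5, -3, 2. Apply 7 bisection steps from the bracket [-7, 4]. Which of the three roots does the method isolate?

midpoint -1.5: f = 18.375 > 0 → [-1.5, 4]
midpoint 1.25: f = 19.921875 > 0 → [1.25, 4]
midpoint 2.625: f = -26.806641 < 0 → [1.25, 2.625]
midpoint 1.9375: f = 2.1409 > 0 → [1.9375, 2.625]
midpoint 2.28125: f = -10.8152 < 0 → [1.9375, 2.28125]
midpoint 2.109375: f = -3.973 < 0 → [1.9375, 2.109375]
midpoint 2.0234375: f = -0.8269 < 0 → [1.9375, 2.0234375]

2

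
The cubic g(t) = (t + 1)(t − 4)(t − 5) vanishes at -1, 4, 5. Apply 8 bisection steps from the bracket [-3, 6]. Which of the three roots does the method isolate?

t = 1.5 gives g = 21.875, positive; keep [-3, 1.5]
t = -0.75 gives g = 6.828125, positive; keep [-3, -0.75]
t = -1.875 gives g = -35.341797, negative; keep [-1.875, -0.75]
t = -1.3125 gives g = -10.4797, negative; keep [-1.3125, -0.75]
t = -1.03125 gives g = -0.9483, negative; keep [-1.03125, -0.75]
t = -0.890625 gives g = 3.151, positive; keep [-1.03125, -0.890625]
t = -0.9609375 gives g = 1.1551, positive; keep [-1.03125, -0.9609375]
t = -0.99609375 gives g = 0.117, positive; keep [-1.03125, -0.99609375]

-1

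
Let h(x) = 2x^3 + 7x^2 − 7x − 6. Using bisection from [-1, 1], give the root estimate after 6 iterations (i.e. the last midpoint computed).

-0.59375

m = 0, h(m) = -6 (−); new bracket [-1, 0]
m = -0.5, h(m) = -1 (−); new bracket [-1, -0.5]
m = -0.75, h(m) = 2.34375 (+); new bracket [-0.75, -0.5]
m = -0.625, h(m) = 0.6211 (+); new bracket [-0.625, -0.5]
m = -0.5625, h(m) = -0.2036 (−); new bracket [-0.625, -0.5625]
m = -0.59375, h(m) = 0.2054 (+); new bracket [-0.59375, -0.5625]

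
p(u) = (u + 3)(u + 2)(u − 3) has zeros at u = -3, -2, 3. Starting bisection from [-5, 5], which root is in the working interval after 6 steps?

u = 0 gives p = -18, negative; keep [0, 5]
u = 2.5 gives p = -12.375, negative; keep [2.5, 5]
u = 3.75 gives p = 29.109375, positive; keep [2.5, 3.75]
u = 3.125 gives p = 3.9238, positive; keep [2.5, 3.125]
u = 2.8125 gives p = -5.2449, negative; keep [2.8125, 3.125]
u = 2.96875 gives p = -0.9268, negative; keep [2.96875, 3.125]

3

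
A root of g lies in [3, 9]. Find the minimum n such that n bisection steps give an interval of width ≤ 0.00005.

17

Width after n steps is 6/2^n. Need 2^n ≥ 6/0.00005 = 120000.
2^16 = 65536 < 120000 ≤ 2^17 = 131072, so n = 17.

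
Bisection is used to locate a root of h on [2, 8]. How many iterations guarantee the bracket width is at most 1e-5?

Width after n steps is 6/2^n. Need 2^n ≥ 6/1e-5 = 600000.
2^19 = 524288 < 600000 ≤ 2^20 = 1048576, so n = 20.

20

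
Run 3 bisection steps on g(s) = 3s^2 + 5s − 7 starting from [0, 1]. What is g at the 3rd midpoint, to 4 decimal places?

midpoint 0.5: g = -3.75 < 0 → [0.5, 1]
midpoint 0.75: g = -1.5625 < 0 → [0.75, 1]
midpoint 0.875: g = -0.328125 < 0 → [0.875, 1]

-0.3281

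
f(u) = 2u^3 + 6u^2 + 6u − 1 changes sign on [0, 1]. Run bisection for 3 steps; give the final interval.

[0.125, 0.25]

u = 0.5 gives f = 3.75, positive; keep [0, 0.5]
u = 0.25 gives f = 0.90625, positive; keep [0, 0.25]
u = 0.125 gives f = -0.152344, negative; keep [0.125, 0.25]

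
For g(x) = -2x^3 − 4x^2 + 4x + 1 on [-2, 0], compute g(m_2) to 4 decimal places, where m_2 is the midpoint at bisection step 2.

-1.7500

x = -1 gives g = -5, negative; keep [-1, 0]
x = -0.5 gives g = -1.75, negative; keep [-0.5, 0]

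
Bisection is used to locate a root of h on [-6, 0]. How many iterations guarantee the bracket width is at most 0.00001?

20

Width after n steps is 6/2^n. Need 2^n ≥ 6/0.00001 = 600000.
2^19 = 524288 < 600000 ≤ 2^20 = 1048576, so n = 20.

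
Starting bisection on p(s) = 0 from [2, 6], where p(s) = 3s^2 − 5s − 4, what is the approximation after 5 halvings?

2.375

m = 4, p(m) = 24 (+); new bracket [2, 4]
m = 3, p(m) = 8 (+); new bracket [2, 3]
m = 2.5, p(m) = 2.25 (+); new bracket [2, 2.5]
m = 2.25, p(m) = -0.0625 (−); new bracket [2.25, 2.5]
m = 2.375, p(m) = 1.0469 (+); new bracket [2.25, 2.375]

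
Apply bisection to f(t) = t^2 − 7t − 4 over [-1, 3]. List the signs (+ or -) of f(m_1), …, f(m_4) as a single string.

---+

midpoint 1: f = -10 < 0 → [-1, 1]
midpoint 0: f = -4 < 0 → [-1, 0]
midpoint -0.5: f = -0.25 < 0 → [-1, -0.5]
midpoint -0.75: f = 1.8125 > 0 → [-0.75, -0.5]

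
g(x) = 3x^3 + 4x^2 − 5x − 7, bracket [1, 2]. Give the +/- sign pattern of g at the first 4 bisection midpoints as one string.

+-++

midpoint 1.5: g = 4.625 > 0 → [1, 1.5]
midpoint 1.25: g = -1.140625 < 0 → [1.25, 1.5]
midpoint 1.375: g = 1.486328 > 0 → [1.25, 1.375]
midpoint 1.3125: g = 0.1111 > 0 → [1.25, 1.3125]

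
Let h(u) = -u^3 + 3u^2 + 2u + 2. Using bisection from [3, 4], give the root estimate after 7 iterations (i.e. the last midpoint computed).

3.6953125

midpoint 3.5: h = 2.875 > 0 → [3.5, 4]
midpoint 3.75: h = -1.046875 < 0 → [3.5, 3.75]
midpoint 3.625: h = 1.037109 > 0 → [3.625, 3.75]
midpoint 3.6875: h = 0.0266 > 0 → [3.6875, 3.75]
midpoint 3.71875: h = -0.5022 < 0 → [3.6875, 3.71875]
midpoint 3.703125: h = -0.2358 < 0 → [3.6875, 3.703125]
midpoint 3.6953125: h = -0.1041 < 0 → [3.6875, 3.6953125]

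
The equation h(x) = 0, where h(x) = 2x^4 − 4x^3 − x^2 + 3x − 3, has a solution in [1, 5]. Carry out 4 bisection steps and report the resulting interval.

[2, 2.25]

x = 3 gives h = 51, positive; keep [1, 3]
x = 2 gives h = -1, negative; keep [2, 3]
x = 2.5 gives h = 13.875, positive; keep [2, 2.5]
x = 2.25 gives h = 4.3828, positive; keep [2, 2.25]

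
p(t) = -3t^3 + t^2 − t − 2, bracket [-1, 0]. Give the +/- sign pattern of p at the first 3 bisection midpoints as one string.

-+-

midpoint -0.5: p = -0.875 < 0 → [-1, -0.5]
midpoint -0.75: p = 0.578125 > 0 → [-0.75, -0.5]
midpoint -0.625: p = -0.251953 < 0 → [-0.75, -0.625]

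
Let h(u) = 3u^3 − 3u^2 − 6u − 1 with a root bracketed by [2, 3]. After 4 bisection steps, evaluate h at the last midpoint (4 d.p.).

0.1843

m = 2.5, h(m) = 12.125 (+); new bracket [2, 2.5]
m = 2.25, h(m) = 4.484375 (+); new bracket [2, 2.25]
m = 2.125, h(m) = 1.490234 (+); new bracket [2, 2.125]
m = 2.0625, h(m) = 0.1843 (+); new bracket [2, 2.0625]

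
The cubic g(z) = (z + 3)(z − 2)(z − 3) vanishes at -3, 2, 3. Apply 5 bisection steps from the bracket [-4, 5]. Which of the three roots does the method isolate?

-3

m = 0.5, g(m) = 13.125 (+); new bracket [-4, 0.5]
m = -1.75, g(m) = 22.265625 (+); new bracket [-4, -1.75]
m = -2.875, g(m) = 3.580078 (+); new bracket [-4, -2.875]
m = -3.4375, g(m) = -15.3142 (−); new bracket [-3.4375, -2.875]
m = -3.15625, g(m) = -4.9599 (−); new bracket [-3.15625, -2.875]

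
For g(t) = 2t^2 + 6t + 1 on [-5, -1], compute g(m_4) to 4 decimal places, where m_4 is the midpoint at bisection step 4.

midpoint -3: g = 1 > 0 → [-3, -1]
midpoint -2: g = -3 < 0 → [-3, -2]
midpoint -2.5: g = -1.5 < 0 → [-3, -2.5]
midpoint -2.75: g = -0.375 < 0 → [-3, -2.75]

-0.3750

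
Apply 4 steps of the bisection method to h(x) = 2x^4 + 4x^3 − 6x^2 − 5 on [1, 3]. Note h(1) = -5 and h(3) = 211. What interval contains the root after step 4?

[1.25, 1.375]

h(2) = 35 > 0, so the root lies in [1, 2]
h(1.5) = 5.125 > 0, so the root lies in [1, 1.5]
h(1.25) = -1.679688 < 0, so the root lies in [1.25, 1.5]
h(1.375) = 1.2036 > 0, so the root lies in [1.25, 1.375]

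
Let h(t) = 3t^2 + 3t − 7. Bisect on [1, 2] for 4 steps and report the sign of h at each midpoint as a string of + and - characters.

+++-

midpoint 1.5: h = 4.25 > 0 → [1, 1.5]
midpoint 1.25: h = 1.4375 > 0 → [1, 1.25]
midpoint 1.125: h = 0.171875 > 0 → [1, 1.125]
midpoint 1.0625: h = -0.4258 < 0 → [1.0625, 1.125]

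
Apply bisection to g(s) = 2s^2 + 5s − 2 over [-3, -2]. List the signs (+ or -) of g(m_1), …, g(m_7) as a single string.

--+--++

s = -2.5 gives g = -2, negative; keep [-3, -2.5]
s = -2.75 gives g = -0.625, negative; keep [-3, -2.75]
s = -2.875 gives g = 0.15625, positive; keep [-2.875, -2.75]
s = -2.8125 gives g = -0.2422, negative; keep [-2.875, -2.8125]
s = -2.84375 gives g = -0.0449, negative; keep [-2.875, -2.84375]
s = -2.859375 gives g = 0.0552, positive; keep [-2.859375, -2.84375]
s = -2.8515625 gives g = 0.005, positive; keep [-2.8515625, -2.84375]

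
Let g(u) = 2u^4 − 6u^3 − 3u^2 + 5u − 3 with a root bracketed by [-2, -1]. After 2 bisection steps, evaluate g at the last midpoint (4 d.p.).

2.6641

m = -1.5, g(m) = 13.125 (+); new bracket [-1.5, -1]
m = -1.25, g(m) = 2.664062 (+); new bracket [-1.25, -1]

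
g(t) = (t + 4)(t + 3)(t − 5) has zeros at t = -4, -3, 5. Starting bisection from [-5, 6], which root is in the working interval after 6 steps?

midpoint 0.5: g = -70.875 < 0 → [0.5, 6]
midpoint 3.25: g = -79.296875 < 0 → [3.25, 6]
midpoint 4.625: g = -24.662109 < 0 → [4.625, 6]
midpoint 5.3125: g = 24.1907 > 0 → [4.625, 5.3125]
midpoint 4.96875: g = -2.2334 < 0 → [4.96875, 5.3125]
midpoint 5.140625: g = 10.464 > 0 → [4.96875, 5.140625]

5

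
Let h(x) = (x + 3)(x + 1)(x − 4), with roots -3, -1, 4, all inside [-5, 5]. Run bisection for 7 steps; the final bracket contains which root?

midpoint 0: h = -12 < 0 → [0, 5]
midpoint 2.5: h = -28.875 < 0 → [2.5, 5]
midpoint 3.75: h = -8.015625 < 0 → [3.75, 5]
midpoint 4.375: h = 14.8652 > 0 → [3.75, 4.375]
midpoint 4.0625: h = 2.2346 > 0 → [3.75, 4.0625]
midpoint 3.90625: h = -3.1766 < 0 → [3.90625, 4.0625]
midpoint 3.984375: h = -0.5439 < 0 → [3.984375, 4.0625]

4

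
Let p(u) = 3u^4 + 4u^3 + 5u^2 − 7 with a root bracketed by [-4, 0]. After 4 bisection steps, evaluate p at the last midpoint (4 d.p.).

p(-2) = 29 > 0, so the root lies in [-2, 0]
p(-1) = -3 < 0, so the root lies in [-2, -1]
p(-1.5) = 5.9375 > 0, so the root lies in [-1.5, -1]
p(-1.25) = 0.3242 > 0, so the root lies in [-1.25, -1]

0.3242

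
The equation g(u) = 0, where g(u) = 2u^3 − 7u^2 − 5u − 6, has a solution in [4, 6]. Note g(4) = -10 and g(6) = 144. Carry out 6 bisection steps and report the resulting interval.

u = 5 gives g = 44, positive; keep [4, 5]
u = 4.5 gives g = 12, positive; keep [4, 4.5]
u = 4.25 gives g = -0.15625, negative; keep [4.25, 4.5]
u = 4.375 gives g = 5.6211, positive; keep [4.25, 4.375]
u = 4.3125 gives g = 2.6587, positive; keep [4.25, 4.3125]
u = 4.28125 gives g = 1.233, positive; keep [4.25, 4.28125]

[4.25, 4.28125]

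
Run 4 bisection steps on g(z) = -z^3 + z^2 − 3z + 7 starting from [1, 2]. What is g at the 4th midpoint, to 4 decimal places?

-0.0203

g(1.5) = 1.375 > 0, so the root lies in [1.5, 2]
g(1.75) = -0.546875 < 0, so the root lies in [1.5, 1.75]
g(1.625) = 0.474609 > 0, so the root lies in [1.625, 1.75]
g(1.6875) = -0.0203 < 0, so the root lies in [1.625, 1.6875]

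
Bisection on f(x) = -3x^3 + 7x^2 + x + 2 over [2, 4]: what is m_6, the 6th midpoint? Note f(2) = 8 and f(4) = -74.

2.59375

m = 3, f(m) = -13 (−); new bracket [2, 3]
m = 2.5, f(m) = 1.375 (+); new bracket [2.5, 3]
m = 2.75, f(m) = -4.703125 (−); new bracket [2.5, 2.75]
m = 2.625, f(m) = -1.4043 (−); new bracket [2.5, 2.625]
m = 2.5625, f(m) = 0.0481 (+); new bracket [2.5625, 2.625]
m = 2.59375, f(m) = -0.6621 (−); new bracket [2.5625, 2.59375]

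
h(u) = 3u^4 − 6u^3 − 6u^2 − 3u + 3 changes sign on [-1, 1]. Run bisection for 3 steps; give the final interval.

m = 0, h(m) = 3 (+); new bracket [0, 1]
m = 0.5, h(m) = -0.5625 (−); new bracket [0, 0.5]
m = 0.25, h(m) = 1.792969 (+); new bracket [0.25, 0.5]

[0.25, 0.5]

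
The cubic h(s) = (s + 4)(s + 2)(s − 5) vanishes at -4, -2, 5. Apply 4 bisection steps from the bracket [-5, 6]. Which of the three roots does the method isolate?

5

m = 0.5, h(m) = -50.625 (−); new bracket [0.5, 6]
m = 3.25, h(m) = -66.609375 (−); new bracket [3.25, 6]
m = 4.625, h(m) = -21.427734 (−); new bracket [4.625, 6]
m = 5.3125, h(m) = 21.2805 (+); new bracket [4.625, 5.3125]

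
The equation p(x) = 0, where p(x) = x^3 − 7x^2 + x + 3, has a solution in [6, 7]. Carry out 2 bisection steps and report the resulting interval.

midpoint 6.5: p = -11.625 < 0 → [6.5, 7]
midpoint 6.75: p = -1.640625 < 0 → [6.75, 7]

[6.75, 7]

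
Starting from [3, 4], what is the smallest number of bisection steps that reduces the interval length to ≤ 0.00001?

17

Width after n steps is 1/2^n. Need 2^n ≥ 1/0.00001 = 100000.
2^16 = 65536 < 100000 ≤ 2^17 = 131072, so n = 17.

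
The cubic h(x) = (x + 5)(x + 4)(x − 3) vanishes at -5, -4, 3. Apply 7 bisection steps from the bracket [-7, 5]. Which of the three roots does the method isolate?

3

x = -1 gives h = -48, negative; keep [-1, 5]
x = 2 gives h = -42, negative; keep [2, 5]
x = 3.5 gives h = 31.875, positive; keep [2, 3.5]
x = 2.75 gives h = -13.0781, negative; keep [2.75, 3.5]
x = 3.125 gives h = 7.2363, positive; keep [2.75, 3.125]
x = 2.9375 gives h = -3.4417, negative; keep [2.9375, 3.125]
x = 3.03125 gives h = 1.7647, positive; keep [2.9375, 3.03125]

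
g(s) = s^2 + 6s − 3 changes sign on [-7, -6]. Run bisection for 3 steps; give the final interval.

s = -6.5 gives g = 0.25, positive; keep [-6.5, -6]
s = -6.25 gives g = -1.4375, negative; keep [-6.5, -6.25]
s = -6.375 gives g = -0.609375, negative; keep [-6.5, -6.375]

[-6.5, -6.375]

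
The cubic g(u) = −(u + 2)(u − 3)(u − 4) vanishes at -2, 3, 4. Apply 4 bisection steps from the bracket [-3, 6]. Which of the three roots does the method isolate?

g(1.5) = -13.125 < 0, so the root lies in [-3, 1.5]
g(-0.75) = -22.265625 < 0, so the root lies in [-3, -0.75]
g(-1.875) = -3.580078 < 0, so the root lies in [-3, -1.875]
g(-2.4375) = 15.3142 > 0, so the root lies in [-2.4375, -1.875]

-2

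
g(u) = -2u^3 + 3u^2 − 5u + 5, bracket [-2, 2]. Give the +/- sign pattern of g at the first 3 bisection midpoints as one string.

g(0) = 5 > 0, so the root lies in [0, 2]
g(1) = 1 > 0, so the root lies in [1, 2]
g(1.5) = -2.5 < 0, so the root lies in [1, 1.5]

++-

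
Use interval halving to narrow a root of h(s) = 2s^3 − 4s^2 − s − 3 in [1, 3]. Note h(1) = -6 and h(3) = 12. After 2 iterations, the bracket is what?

[2, 2.5]

m = 2, h(m) = -5 (−); new bracket [2, 3]
m = 2.5, h(m) = 0.75 (+); new bracket [2, 2.5]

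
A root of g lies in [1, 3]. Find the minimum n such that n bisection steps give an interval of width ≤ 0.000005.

19

Width after n steps is 2/2^n. Need 2^n ≥ 2/0.000005 = 400000.
2^18 = 262144 < 400000 ≤ 2^19 = 524288, so n = 19.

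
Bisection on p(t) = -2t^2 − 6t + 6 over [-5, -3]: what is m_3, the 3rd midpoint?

p(-4) = -2 < 0, so the root lies in [-4, -3]
p(-3.5) = 2.5 > 0, so the root lies in [-4, -3.5]
p(-3.75) = 0.375 > 0, so the root lies in [-4, -3.75]

-3.75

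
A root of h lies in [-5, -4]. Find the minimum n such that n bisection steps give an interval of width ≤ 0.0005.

11

Width after n steps is 1/2^n. Need 2^n ≥ 1/0.0005 = 2000.
2^10 = 1024 < 2000 ≤ 2^11 = 2048, so n = 11.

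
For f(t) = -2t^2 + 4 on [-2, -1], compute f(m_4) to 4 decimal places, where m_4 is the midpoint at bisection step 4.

midpoint -1.5: f = -0.5 < 0 → [-1.5, -1]
midpoint -1.25: f = 0.875 > 0 → [-1.5, -1.25]
midpoint -1.375: f = 0.21875 > 0 → [-1.5, -1.375]
midpoint -1.4375: f = -0.1328 < 0 → [-1.4375, -1.375]

-0.1328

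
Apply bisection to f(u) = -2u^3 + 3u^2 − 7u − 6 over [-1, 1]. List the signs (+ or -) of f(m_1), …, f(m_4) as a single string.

f(0) = -6 < 0, so the root lies in [-1, 0]
f(-0.5) = -1.5 < 0, so the root lies in [-1, -0.5]
f(-0.75) = 1.78125 > 0, so the root lies in [-0.75, -0.5]
f(-0.625) = 0.0352 > 0, so the root lies in [-0.625, -0.5]

--++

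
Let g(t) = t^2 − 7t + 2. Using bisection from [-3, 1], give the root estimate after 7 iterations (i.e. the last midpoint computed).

t = -1 gives g = 10, positive; keep [-1, 1]
t = 0 gives g = 2, positive; keep [0, 1]
t = 0.5 gives g = -1.25, negative; keep [0, 0.5]
t = 0.25 gives g = 0.3125, positive; keep [0.25, 0.5]
t = 0.375 gives g = -0.4844, negative; keep [0.25, 0.375]
t = 0.3125 gives g = -0.0898, negative; keep [0.25, 0.3125]
t = 0.28125 gives g = 0.1104, positive; keep [0.28125, 0.3125]

0.28125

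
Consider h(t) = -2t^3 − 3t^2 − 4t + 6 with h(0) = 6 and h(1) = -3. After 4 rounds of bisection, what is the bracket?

[0.75, 0.8125]

t = 0.5 gives h = 3, positive; keep [0.5, 1]
t = 0.75 gives h = 0.46875, positive; keep [0.75, 1]
t = 0.875 gives h = -1.136719, negative; keep [0.75, 0.875]
t = 0.8125 gives h = -0.3032, negative; keep [0.75, 0.8125]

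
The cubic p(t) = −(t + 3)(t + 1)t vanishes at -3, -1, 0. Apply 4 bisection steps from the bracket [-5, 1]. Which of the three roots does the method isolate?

-3

t = -2 gives p = -2, negative; keep [-5, -2]
t = -3.5 gives p = 4.375, positive; keep [-3.5, -2]
t = -2.75 gives p = -1.203125, negative; keep [-3.5, -2.75]
t = -3.125 gives p = 0.8301, positive; keep [-3.125, -2.75]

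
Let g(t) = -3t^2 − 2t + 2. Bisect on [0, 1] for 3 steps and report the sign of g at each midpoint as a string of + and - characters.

t = 0.5 gives g = 0.25, positive; keep [0.5, 1]
t = 0.75 gives g = -1.1875, negative; keep [0.5, 0.75]
t = 0.625 gives g = -0.421875, negative; keep [0.5, 0.625]

+--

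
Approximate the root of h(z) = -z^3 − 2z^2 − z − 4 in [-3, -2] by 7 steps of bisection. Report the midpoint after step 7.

-2.3203125

midpoint -2.5: h = 1.625 > 0 → [-2.5, -2]
midpoint -2.25: h = -0.484375 < 0 → [-2.5, -2.25]
midpoint -2.375: h = 0.490234 > 0 → [-2.375, -2.25]
midpoint -2.3125: h = -0.0164 < 0 → [-2.375, -2.3125]
midpoint -2.34375: h = 0.232 > 0 → [-2.34375, -2.3125]
midpoint -2.328125: h = 0.1066 > 0 → [-2.328125, -2.3125]
midpoint -2.3203125: h = 0.0448 > 0 → [-2.3203125, -2.3125]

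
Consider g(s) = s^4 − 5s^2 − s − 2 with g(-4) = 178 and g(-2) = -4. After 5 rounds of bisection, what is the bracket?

g(-3) = 37 > 0, so the root lies in [-3, -2]
g(-2.5) = 8.3125 > 0, so the root lies in [-2.5, -2]
g(-2.25) = 0.566406 > 0, so the root lies in [-2.25, -2]
g(-2.125) = -2.0623 < 0, so the root lies in [-2.25, -2.125]
g(-2.1875) = -0.8406 < 0, so the root lies in [-2.25, -2.1875]

[-2.25, -2.1875]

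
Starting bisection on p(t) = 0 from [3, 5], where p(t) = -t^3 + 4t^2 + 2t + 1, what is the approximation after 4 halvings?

midpoint 4: p = 9 > 0 → [4, 5]
midpoint 4.5: p = -0.125 < 0 → [4, 4.5]
midpoint 4.25: p = 4.984375 > 0 → [4.25, 4.5]
midpoint 4.375: p = 2.5723 > 0 → [4.375, 4.5]

4.375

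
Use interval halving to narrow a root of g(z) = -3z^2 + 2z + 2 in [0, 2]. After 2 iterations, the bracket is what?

[1, 1.5]

midpoint 1: g = 1 > 0 → [1, 2]
midpoint 1.5: g = -1.75 < 0 → [1, 1.5]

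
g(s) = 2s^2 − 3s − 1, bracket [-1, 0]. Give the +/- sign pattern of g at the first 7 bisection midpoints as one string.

+-+++--

m = -0.5, g(m) = 1 (+); new bracket [-0.5, 0]
m = -0.25, g(m) = -0.125 (−); new bracket [-0.5, -0.25]
m = -0.375, g(m) = 0.40625 (+); new bracket [-0.375, -0.25]
m = -0.3125, g(m) = 0.1328 (+); new bracket [-0.3125, -0.25]
m = -0.28125, g(m) = 0.002 (+); new bracket [-0.28125, -0.25]
m = -0.265625, g(m) = -0.062 (−); new bracket [-0.28125, -0.265625]
m = -0.2734375, g(m) = -0.0302 (−); new bracket [-0.28125, -0.2734375]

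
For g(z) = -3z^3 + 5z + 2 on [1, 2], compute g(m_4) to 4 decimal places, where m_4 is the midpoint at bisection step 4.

0.2761

m = 1.5, g(m) = -0.625 (−); new bracket [1, 1.5]
m = 1.25, g(m) = 2.390625 (+); new bracket [1.25, 1.5]
m = 1.375, g(m) = 1.076172 (+); new bracket [1.375, 1.5]
m = 1.4375, g(m) = 0.2761 (+); new bracket [1.4375, 1.5]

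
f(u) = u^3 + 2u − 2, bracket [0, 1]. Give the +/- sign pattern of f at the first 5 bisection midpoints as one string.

u = 0.5 gives f = -0.875, negative; keep [0.5, 1]
u = 0.75 gives f = -0.078125, negative; keep [0.75, 1]
u = 0.875 gives f = 0.419922, positive; keep [0.75, 0.875]
u = 0.8125 gives f = 0.1614, positive; keep [0.75, 0.8125]
u = 0.78125 gives f = 0.0393, positive; keep [0.75, 0.78125]

--+++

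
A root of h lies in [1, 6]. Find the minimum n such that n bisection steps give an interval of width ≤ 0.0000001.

Width after n steps is 5/2^n. Need 2^n ≥ 5/0.0000001 = 50000000.
2^25 = 33554432 < 50000000 ≤ 2^26 = 67108864, so n = 26.

26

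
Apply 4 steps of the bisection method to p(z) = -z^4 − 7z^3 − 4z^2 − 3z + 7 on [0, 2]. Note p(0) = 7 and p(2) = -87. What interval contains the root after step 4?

[0.625, 0.75]

midpoint 1: p = -8 < 0 → [0, 1]
midpoint 0.5: p = 3.5625 > 0 → [0.5, 1]
midpoint 0.75: p = -0.769531 < 0 → [0.5, 0.75]
midpoint 0.625: p = 1.7009 > 0 → [0.625, 0.75]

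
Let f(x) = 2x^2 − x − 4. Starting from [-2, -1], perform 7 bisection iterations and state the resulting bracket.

f(-1.5) = 2 > 0, so the root lies in [-1.5, -1]
f(-1.25) = 0.375 > 0, so the root lies in [-1.25, -1]
f(-1.125) = -0.34375 < 0, so the root lies in [-1.25, -1.125]
f(-1.1875) = 0.0078 > 0, so the root lies in [-1.1875, -1.125]
f(-1.15625) = -0.1699 < 0, so the root lies in [-1.1875, -1.15625]
f(-1.171875) = -0.0815 < 0, so the root lies in [-1.1875, -1.171875]
f(-1.1796875) = -0.037 < 0, so the root lies in [-1.1875, -1.1796875]

[-1.1875, -1.1796875]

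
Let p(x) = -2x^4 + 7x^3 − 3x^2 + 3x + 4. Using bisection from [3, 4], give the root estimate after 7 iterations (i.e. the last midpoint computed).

3.2421875

m = 3.5, p(m) = -22.25 (−); new bracket [3, 3.5]
m = 3.25, p(m) = -0.773438 (−); new bracket [3, 3.25]
m = 3.125, p(m) = 6.966309 (+); new bracket [3.125, 3.25]
m = 3.1875, p(m) = 3.323 (+); new bracket [3.1875, 3.25]
m = 3.21875, p(m) = 1.3331 (+); new bracket [3.21875, 3.25]
m = 3.234375, p(m) = 0.2946 (+); new bracket [3.234375, 3.25]
m = 3.2421875, p(m) = -0.2357 (−); new bracket [3.234375, 3.2421875]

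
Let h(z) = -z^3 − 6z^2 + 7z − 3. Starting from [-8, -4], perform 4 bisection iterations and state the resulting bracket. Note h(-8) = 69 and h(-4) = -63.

[-7.25, -7]

z = -6 gives h = -45, negative; keep [-8, -6]
z = -7 gives h = -3, negative; keep [-8, -7]
z = -7.5 gives h = 28.875, positive; keep [-7.5, -7]
z = -7.25 gives h = 11.9531, positive; keep [-7.25, -7]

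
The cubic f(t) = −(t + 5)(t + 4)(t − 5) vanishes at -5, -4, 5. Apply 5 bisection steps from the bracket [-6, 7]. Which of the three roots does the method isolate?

midpoint 0.5: f = 111.375 > 0 → [0.5, 7]
midpoint 3.75: f = 84.765625 > 0 → [3.75, 7]
midpoint 5.375: f = -36.474609 < 0 → [3.75, 5.375]
midpoint 4.5625: f = 35.822 > 0 → [4.5625, 5.375]
midpoint 4.96875: f = 2.794 > 0 → [4.96875, 5.375]

5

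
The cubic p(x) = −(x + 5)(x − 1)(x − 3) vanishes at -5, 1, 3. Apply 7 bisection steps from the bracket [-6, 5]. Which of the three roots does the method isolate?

-5

m = -0.5, p(m) = -23.625 (−); new bracket [-6, -0.5]
m = -3.25, p(m) = -46.484375 (−); new bracket [-6, -3.25]
m = -4.625, p(m) = -16.083984 (−); new bracket [-6, -4.625]
m = -5.3125, p(m) = 16.3977 (+); new bracket [-5.3125, -4.625]
m = -4.96875, p(m) = -1.4864 (−); new bracket [-5.3125, -4.96875]
m = -5.140625, p(m) = 7.0296 (+); new bracket [-5.140625, -4.96875]
m = -5.0546875, p(m) = 2.667 (+); new bracket [-5.0546875, -4.96875]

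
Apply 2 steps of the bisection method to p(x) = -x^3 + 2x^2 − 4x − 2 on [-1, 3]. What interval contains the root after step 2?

[-1, 0]

p(1) = -5 < 0, so the root lies in [-1, 1]
p(0) = -2 < 0, so the root lies in [-1, 0]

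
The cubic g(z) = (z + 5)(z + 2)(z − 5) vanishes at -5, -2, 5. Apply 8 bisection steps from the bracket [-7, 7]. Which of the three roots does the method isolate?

g(0) = -50 < 0, so the root lies in [0, 7]
g(3.5) = -70.125 < 0, so the root lies in [3.5, 7]
g(5.25) = 18.578125 > 0, so the root lies in [3.5, 5.25]
g(4.375) = -37.3535 < 0, so the root lies in [4.375, 5.25]
g(4.8125) = -12.5339 < 0, so the root lies in [4.8125, 5.25]
g(5.03125) = 2.2041 > 0, so the root lies in [4.8125, 5.03125]
g(4.921875) = -5.3655 < 0, so the root lies in [4.921875, 5.03125]
g(4.9765625) = -1.6313 < 0, so the root lies in [4.9765625, 5.03125]

5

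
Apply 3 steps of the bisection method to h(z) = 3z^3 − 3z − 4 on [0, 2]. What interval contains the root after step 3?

[1.25, 1.5]

h(1) = -4 < 0, so the root lies in [1, 2]
h(1.5) = 1.625 > 0, so the root lies in [1, 1.5]
h(1.25) = -1.890625 < 0, so the root lies in [1.25, 1.5]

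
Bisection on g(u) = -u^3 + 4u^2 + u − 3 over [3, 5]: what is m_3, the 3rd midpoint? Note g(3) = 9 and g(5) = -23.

4.25

m = 4, g(m) = 1 (+); new bracket [4, 5]
m = 4.5, g(m) = -8.625 (−); new bracket [4, 4.5]
m = 4.25, g(m) = -3.265625 (−); new bracket [4, 4.25]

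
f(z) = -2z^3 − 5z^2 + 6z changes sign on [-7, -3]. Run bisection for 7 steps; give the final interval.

m = -5, f(m) = 95 (+); new bracket [-5, -3]
m = -4, f(m) = 24 (+); new bracket [-4, -3]
m = -3.5, f(m) = 3.5 (+); new bracket [-3.5, -3]
m = -3.25, f(m) = -3.6562 (−); new bracket [-3.5, -3.25]
m = -3.375, f(m) = -0.3164 (−); new bracket [-3.5, -3.375]
m = -3.4375, f(m) = 1.5308 (+); new bracket [-3.4375, -3.375]
m = -3.40625, f(m) = 0.5921 (+); new bracket [-3.40625, -3.375]

[-3.40625, -3.375]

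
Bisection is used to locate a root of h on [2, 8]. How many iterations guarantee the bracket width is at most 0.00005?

17

Width after n steps is 6/2^n. Need 2^n ≥ 6/0.00005 = 120000.
2^16 = 65536 < 120000 ≤ 2^17 = 131072, so n = 17.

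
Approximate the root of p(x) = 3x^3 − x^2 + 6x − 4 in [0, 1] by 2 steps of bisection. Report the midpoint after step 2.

0.75

m = 0.5, p(m) = -0.875 (−); new bracket [0.5, 1]
m = 0.75, p(m) = 1.203125 (+); new bracket [0.5, 0.75]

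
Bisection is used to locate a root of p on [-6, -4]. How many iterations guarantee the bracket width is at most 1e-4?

15

Width after n steps is 2/2^n. Need 2^n ≥ 2/1e-4 = 20000.
2^14 = 16384 < 20000 ≤ 2^15 = 32768, so n = 15.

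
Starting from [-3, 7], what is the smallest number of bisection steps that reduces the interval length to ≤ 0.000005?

21

Width after n steps is 10/2^n. Need 2^n ≥ 10/0.000005 = 2000000.
2^20 = 1048576 < 2000000 ≤ 2^21 = 2097152, so n = 21.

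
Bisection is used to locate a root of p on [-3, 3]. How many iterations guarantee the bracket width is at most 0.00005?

Width after n steps is 6/2^n. Need 2^n ≥ 6/0.00005 = 120000.
2^16 = 65536 < 120000 ≤ 2^17 = 131072, so n = 17.

17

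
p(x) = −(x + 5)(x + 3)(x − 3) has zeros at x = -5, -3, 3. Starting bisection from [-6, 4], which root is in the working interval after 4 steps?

m = -1, p(m) = 32 (+); new bracket [-1, 4]
m = 1.5, p(m) = 43.875 (+); new bracket [1.5, 4]
m = 2.75, p(m) = 11.140625 (+); new bracket [2.75, 4]
m = 3.375, p(m) = -20.0215 (−); new bracket [2.75, 3.375]

3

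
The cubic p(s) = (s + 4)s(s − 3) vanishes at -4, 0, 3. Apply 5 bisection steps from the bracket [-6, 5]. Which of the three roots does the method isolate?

-4

p(-0.5) = 6.125 > 0, so the root lies in [-6, -0.5]
p(-3.25) = 15.234375 > 0, so the root lies in [-6, -3.25]
p(-4.625) = -22.041016 < 0, so the root lies in [-4.625, -3.25]
p(-3.9375) = 1.7073 > 0, so the root lies in [-4.625, -3.9375]
p(-4.28125) = -8.7674 < 0, so the root lies in [-4.28125, -3.9375]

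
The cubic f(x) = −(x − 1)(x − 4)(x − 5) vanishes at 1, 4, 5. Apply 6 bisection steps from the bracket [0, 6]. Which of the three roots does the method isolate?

1

x = 3 gives f = -4, negative; keep [0, 3]
x = 1.5 gives f = -4.375, negative; keep [0, 1.5]
x = 0.75 gives f = 3.453125, positive; keep [0.75, 1.5]
x = 1.125 gives f = -1.3926, negative; keep [0.75, 1.125]
x = 0.9375 gives f = 0.7776, positive; keep [0.9375, 1.125]
x = 1.03125 gives f = -0.3682, negative; keep [0.9375, 1.03125]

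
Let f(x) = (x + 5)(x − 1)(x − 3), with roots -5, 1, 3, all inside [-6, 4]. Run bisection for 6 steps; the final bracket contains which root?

f(-1) = 32 > 0, so the root lies in [-6, -1]
f(-3.5) = 43.875 > 0, so the root lies in [-6, -3.5]
f(-4.75) = 11.140625 > 0, so the root lies in [-6, -4.75]
f(-5.375) = -20.0215 < 0, so the root lies in [-5.375, -4.75]
f(-5.0625) = -3.0549 < 0, so the root lies in [-5.0625, -4.75]
f(-4.90625) = 4.3778 > 0, so the root lies in [-5.0625, -4.90625]

-5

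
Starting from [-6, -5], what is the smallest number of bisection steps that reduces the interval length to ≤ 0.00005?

15

Width after n steps is 1/2^n. Need 2^n ≥ 1/0.00005 = 20000.
2^14 = 16384 < 20000 ≤ 2^15 = 32768, so n = 15.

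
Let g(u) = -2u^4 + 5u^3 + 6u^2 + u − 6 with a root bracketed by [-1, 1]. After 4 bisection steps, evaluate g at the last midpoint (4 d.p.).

u = 0 gives g = -6, negative; keep [0, 1]
u = 0.5 gives g = -3.5, negative; keep [0.5, 1]
u = 0.75 gives g = -0.398438, negative; keep [0.75, 1]
u = 0.875 gives g = 1.646, positive; keep [0.75, 0.875]

1.6460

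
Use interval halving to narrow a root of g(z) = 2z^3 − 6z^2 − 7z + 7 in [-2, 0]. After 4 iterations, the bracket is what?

m = -1, g(m) = 6 (+); new bracket [-2, -1]
m = -1.5, g(m) = -2.75 (−); new bracket [-1.5, -1]
m = -1.25, g(m) = 2.46875 (+); new bracket [-1.5, -1.25]
m = -1.375, g(m) = 0.082 (+); new bracket [-1.5, -1.375]

[-1.5, -1.375]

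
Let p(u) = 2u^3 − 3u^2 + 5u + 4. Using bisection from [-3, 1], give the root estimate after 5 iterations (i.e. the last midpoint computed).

u = -1 gives p = -6, negative; keep [-1, 1]
u = 0 gives p = 4, positive; keep [-1, 0]
u = -0.5 gives p = 0.5, positive; keep [-1, -0.5]
u = -0.75 gives p = -2.2812, negative; keep [-0.75, -0.5]
u = -0.625 gives p = -0.7852, negative; keep [-0.625, -0.5]

-0.625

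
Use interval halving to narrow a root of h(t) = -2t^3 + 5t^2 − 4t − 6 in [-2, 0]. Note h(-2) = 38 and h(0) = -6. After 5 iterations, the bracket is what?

[-0.75, -0.6875]

m = -1, h(m) = 5 (+); new bracket [-1, 0]
m = -0.5, h(m) = -2.5 (−); new bracket [-1, -0.5]
m = -0.75, h(m) = 0.65625 (+); new bracket [-0.75, -0.5]
m = -0.625, h(m) = -1.0586 (−); new bracket [-0.75, -0.625]
m = -0.6875, h(m) = -0.2368 (−); new bracket [-0.75, -0.6875]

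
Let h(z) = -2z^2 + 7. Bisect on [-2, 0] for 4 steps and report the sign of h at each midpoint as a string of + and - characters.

+++-

midpoint -1: h = 5 > 0 → [-2, -1]
midpoint -1.5: h = 2.5 > 0 → [-2, -1.5]
midpoint -1.75: h = 0.875 > 0 → [-2, -1.75]
midpoint -1.875: h = -0.0312 < 0 → [-1.875, -1.75]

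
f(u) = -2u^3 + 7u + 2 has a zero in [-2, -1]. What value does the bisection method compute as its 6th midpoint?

m = -1.5, f(m) = -1.75 (−); new bracket [-2, -1.5]
m = -1.75, f(m) = 0.46875 (+); new bracket [-1.75, -1.5]
m = -1.625, f(m) = -0.792969 (−); new bracket [-1.75, -1.625]
m = -1.6875, f(m) = -0.2017 (−); new bracket [-1.75, -1.6875]
m = -1.71875, f(m) = 0.1235 (+); new bracket [-1.71875, -1.6875]
m = -1.703125, f(m) = -0.0416 (−); new bracket [-1.71875, -1.703125]

-1.703125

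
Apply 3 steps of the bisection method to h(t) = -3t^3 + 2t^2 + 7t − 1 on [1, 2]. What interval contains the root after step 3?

m = 1.5, h(m) = 3.875 (+); new bracket [1.5, 2]
m = 1.75, h(m) = 1.296875 (+); new bracket [1.75, 2]
m = 1.875, h(m) = -0.619141 (−); new bracket [1.75, 1.875]

[1.75, 1.875]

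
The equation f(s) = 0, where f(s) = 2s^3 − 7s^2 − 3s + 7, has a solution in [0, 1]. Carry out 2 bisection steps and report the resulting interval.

s = 0.5 gives f = 4, positive; keep [0.5, 1]
s = 0.75 gives f = 1.65625, positive; keep [0.75, 1]

[0.75, 1]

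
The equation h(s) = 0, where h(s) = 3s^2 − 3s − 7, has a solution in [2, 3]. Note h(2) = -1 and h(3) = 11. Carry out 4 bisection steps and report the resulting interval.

[2.0625, 2.125]

midpoint 2.5: h = 4.25 > 0 → [2, 2.5]
midpoint 2.25: h = 1.4375 > 0 → [2, 2.25]
midpoint 2.125: h = 0.171875 > 0 → [2, 2.125]
midpoint 2.0625: h = -0.4258 < 0 → [2.0625, 2.125]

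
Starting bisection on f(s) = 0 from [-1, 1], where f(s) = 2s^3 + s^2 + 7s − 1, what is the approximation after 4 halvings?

0.125

m = 0, f(m) = -1 (−); new bracket [0, 1]
m = 0.5, f(m) = 3 (+); new bracket [0, 0.5]
m = 0.25, f(m) = 0.84375 (+); new bracket [0, 0.25]
m = 0.125, f(m) = -0.1055 (−); new bracket [0.125, 0.25]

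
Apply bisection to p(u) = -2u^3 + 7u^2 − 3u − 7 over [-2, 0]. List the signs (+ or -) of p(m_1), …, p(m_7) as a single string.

+-+----

p(-1) = 5 > 0, so the root lies in [-1, 0]
p(-0.5) = -3.5 < 0, so the root lies in [-1, -0.5]
p(-0.75) = 0.03125 > 0, so the root lies in [-0.75, -0.5]
p(-0.625) = -1.9023 < 0, so the root lies in [-0.75, -0.625]
p(-0.6875) = -0.979 < 0, so the root lies in [-0.75, -0.6875]
p(-0.71875) = -0.4849 < 0, so the root lies in [-0.75, -0.71875]
p(-0.734375) = -0.2296 < 0, so the root lies in [-0.75, -0.734375]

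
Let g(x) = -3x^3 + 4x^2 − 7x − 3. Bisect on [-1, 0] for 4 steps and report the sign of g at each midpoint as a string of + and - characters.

+-+-

midpoint -0.5: g = 1.875 > 0 → [-0.5, 0]
midpoint -0.25: g = -0.953125 < 0 → [-0.5, -0.25]
midpoint -0.375: g = 0.345703 > 0 → [-0.375, -0.25]
midpoint -0.3125: g = -0.3303 < 0 → [-0.375, -0.3125]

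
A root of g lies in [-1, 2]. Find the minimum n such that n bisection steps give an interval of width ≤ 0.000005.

Width after n steps is 3/2^n. Need 2^n ≥ 3/0.000005 = 600000.
2^19 = 524288 < 600000 ≤ 2^20 = 1048576, so n = 20.

20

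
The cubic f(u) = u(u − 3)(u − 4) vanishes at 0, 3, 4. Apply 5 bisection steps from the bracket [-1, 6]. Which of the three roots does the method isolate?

u = 2.5 gives f = 1.875, positive; keep [-1, 2.5]
u = 0.75 gives f = 5.484375, positive; keep [-1, 0.75]
u = -0.125 gives f = -1.611328, negative; keep [-0.125, 0.75]
u = 0.3125 gives f = 3.0969, positive; keep [-0.125, 0.3125]
u = 0.09375 gives f = 1.0643, positive; keep [-0.125, 0.09375]

0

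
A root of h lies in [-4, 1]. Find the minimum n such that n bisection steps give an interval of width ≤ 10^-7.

Width after n steps is 5/2^n. Need 2^n ≥ 5/10^-7 = 50000000.
2^25 = 33554432 < 50000000 ≤ 2^26 = 67108864, so n = 26.

26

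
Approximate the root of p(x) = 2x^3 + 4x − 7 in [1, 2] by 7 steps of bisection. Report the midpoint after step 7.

midpoint 1.5: p = 5.75 > 0 → [1, 1.5]
midpoint 1.25: p = 1.90625 > 0 → [1, 1.25]
midpoint 1.125: p = 0.347656 > 0 → [1, 1.125]
midpoint 1.0625: p = -0.3511 < 0 → [1.0625, 1.125]
midpoint 1.09375: p = -0.0081 < 0 → [1.09375, 1.125]
midpoint 1.109375: p = 0.1681 > 0 → [1.09375, 1.109375]
midpoint 1.1015625: p = 0.0796 > 0 → [1.09375, 1.1015625]

1.1015625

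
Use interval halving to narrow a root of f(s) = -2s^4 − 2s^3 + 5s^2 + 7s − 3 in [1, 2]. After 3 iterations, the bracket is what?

[1.5, 1.625]

m = 1.5, f(m) = 1.875 (+); new bracket [1.5, 2]
m = 1.75, f(m) = -4.914062 (−); new bracket [1.5, 1.75]
m = 1.625, f(m) = -0.949707 (−); new bracket [1.5, 1.625]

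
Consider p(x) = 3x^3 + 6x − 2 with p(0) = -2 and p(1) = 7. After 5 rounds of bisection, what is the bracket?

midpoint 0.5: p = 1.375 > 0 → [0, 0.5]
midpoint 0.25: p = -0.453125 < 0 → [0.25, 0.5]
midpoint 0.375: p = 0.408203 > 0 → [0.25, 0.375]
midpoint 0.3125: p = -0.0334 < 0 → [0.3125, 0.375]
midpoint 0.34375: p = 0.1844 > 0 → [0.3125, 0.34375]

[0.3125, 0.34375]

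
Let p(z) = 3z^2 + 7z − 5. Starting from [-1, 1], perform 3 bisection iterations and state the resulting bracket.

[0.5, 0.75]

p(0) = -5 < 0, so the root lies in [0, 1]
p(0.5) = -0.75 < 0, so the root lies in [0.5, 1]
p(0.75) = 1.9375 > 0, so the root lies in [0.5, 0.75]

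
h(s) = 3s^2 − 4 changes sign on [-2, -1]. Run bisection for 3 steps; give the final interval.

s = -1.5 gives h = 2.75, positive; keep [-1.5, -1]
s = -1.25 gives h = 0.6875, positive; keep [-1.25, -1]
s = -1.125 gives h = -0.203125, negative; keep [-1.25, -1.125]

[-1.25, -1.125]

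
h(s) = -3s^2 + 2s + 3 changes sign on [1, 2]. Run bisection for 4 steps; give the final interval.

[1.375, 1.4375]

s = 1.5 gives h = -0.75, negative; keep [1, 1.5]
s = 1.25 gives h = 0.8125, positive; keep [1.25, 1.5]
s = 1.375 gives h = 0.078125, positive; keep [1.375, 1.5]
s = 1.4375 gives h = -0.3242, negative; keep [1.375, 1.4375]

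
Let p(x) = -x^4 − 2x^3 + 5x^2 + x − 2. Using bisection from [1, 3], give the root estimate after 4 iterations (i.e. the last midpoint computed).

m = 2, p(m) = -12 (−); new bracket [1, 2]
m = 1.5, p(m) = -1.0625 (−); new bracket [1, 1.5]
m = 1.25, p(m) = 0.714844 (+); new bracket [1.25, 1.5]
m = 1.375, p(m) = 0.0544 (+); new bracket [1.375, 1.5]

1.375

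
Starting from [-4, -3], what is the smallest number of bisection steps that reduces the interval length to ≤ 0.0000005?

21

Width after n steps is 1/2^n. Need 2^n ≥ 1/0.0000005 = 2000000.
2^20 = 1048576 < 2000000 ≤ 2^21 = 2097152, so n = 21.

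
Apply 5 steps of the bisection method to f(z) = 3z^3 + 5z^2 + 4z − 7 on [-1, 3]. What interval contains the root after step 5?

[0.625, 0.75]

f(1) = 5 > 0, so the root lies in [-1, 1]
f(0) = -7 < 0, so the root lies in [0, 1]
f(0.5) = -3.375 < 0, so the root lies in [0.5, 1]
f(0.75) = 0.0781 > 0, so the root lies in [0.5, 0.75]
f(0.625) = -1.8145 < 0, so the root lies in [0.625, 0.75]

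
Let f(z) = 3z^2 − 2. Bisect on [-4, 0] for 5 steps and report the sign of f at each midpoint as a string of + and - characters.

f(-2) = 10 > 0, so the root lies in [-2, 0]
f(-1) = 1 > 0, so the root lies in [-1, 0]
f(-0.5) = -1.25 < 0, so the root lies in [-1, -0.5]
f(-0.75) = -0.3125 < 0, so the root lies in [-1, -0.75]
f(-0.875) = 0.2969 > 0, so the root lies in [-0.875, -0.75]

++--+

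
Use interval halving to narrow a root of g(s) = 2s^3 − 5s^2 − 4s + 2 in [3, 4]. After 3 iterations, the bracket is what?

midpoint 3.5: g = 12.5 > 0 → [3, 3.5]
midpoint 3.25: g = 4.84375 > 0 → [3, 3.25]
midpoint 3.125: g = 1.707031 > 0 → [3, 3.125]

[3, 3.125]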